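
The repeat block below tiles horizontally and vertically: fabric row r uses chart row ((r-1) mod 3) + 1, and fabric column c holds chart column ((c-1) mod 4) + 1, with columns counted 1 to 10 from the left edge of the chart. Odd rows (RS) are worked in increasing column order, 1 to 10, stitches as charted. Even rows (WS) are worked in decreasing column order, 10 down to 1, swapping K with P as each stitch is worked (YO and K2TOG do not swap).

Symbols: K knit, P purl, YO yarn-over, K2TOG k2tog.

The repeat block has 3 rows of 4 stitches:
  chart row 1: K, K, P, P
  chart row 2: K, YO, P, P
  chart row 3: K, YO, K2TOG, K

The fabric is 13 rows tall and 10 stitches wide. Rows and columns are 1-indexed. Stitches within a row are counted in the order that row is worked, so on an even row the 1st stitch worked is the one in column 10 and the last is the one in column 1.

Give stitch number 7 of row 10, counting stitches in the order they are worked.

== STITCH ==
K

Derivation:
Row 10: (10-1) mod 3 = 0, so use chart row 1. Even row -> WS.
Chart row 1 tiled across columns 1-10: K K P P K K P P K K
WS row: flip the tiled sequence (start at column 10) and apply K<->P; YO and K2TOG stay.
Row 10 as worked: P P K K P P K K P P
Counting 7 along the worked row gives K.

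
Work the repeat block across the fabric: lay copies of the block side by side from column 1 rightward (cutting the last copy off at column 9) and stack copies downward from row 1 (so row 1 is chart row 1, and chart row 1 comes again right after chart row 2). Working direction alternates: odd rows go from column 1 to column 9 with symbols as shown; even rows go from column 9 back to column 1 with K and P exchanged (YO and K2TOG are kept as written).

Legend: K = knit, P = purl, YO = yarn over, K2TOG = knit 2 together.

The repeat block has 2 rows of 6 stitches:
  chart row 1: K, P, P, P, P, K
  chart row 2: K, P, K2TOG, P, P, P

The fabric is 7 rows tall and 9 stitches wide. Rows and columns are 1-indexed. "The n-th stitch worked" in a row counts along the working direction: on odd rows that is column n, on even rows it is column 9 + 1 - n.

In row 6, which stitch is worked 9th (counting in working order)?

Stitch:
P

Derivation:
Row 6 uses chart row ((6-1) mod 2)+1 = 2. Row 6 is even, so WS.
Chart row 2 tiled across columns 1-9: K P K2TOG P P P K P K2TOG
WS: work from column 9 back to column 1 (reverse the tiled row), swapping K<->P (YO and K2TOG unchanged).
Row 6 as worked: K2TOG K P K K K K2TOG K P
The 9th stitch worked is P.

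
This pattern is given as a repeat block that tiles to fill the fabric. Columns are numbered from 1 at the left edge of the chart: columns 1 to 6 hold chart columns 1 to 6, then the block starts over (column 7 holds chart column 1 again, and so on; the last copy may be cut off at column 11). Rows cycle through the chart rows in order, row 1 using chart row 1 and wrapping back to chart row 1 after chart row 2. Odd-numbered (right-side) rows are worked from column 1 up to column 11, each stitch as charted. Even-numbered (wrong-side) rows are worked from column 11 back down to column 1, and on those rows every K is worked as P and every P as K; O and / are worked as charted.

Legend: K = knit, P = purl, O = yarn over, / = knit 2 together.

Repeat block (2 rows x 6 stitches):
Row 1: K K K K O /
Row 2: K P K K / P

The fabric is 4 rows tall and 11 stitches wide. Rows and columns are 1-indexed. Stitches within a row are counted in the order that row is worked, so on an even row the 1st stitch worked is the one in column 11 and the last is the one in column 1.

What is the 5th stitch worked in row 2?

Row 2: (2-1) mod 2 = 1, so use chart row 2. Even row -> WS.
Chart row 2 tiled across columns 1-11: K P K K / P K P K K /
Wrong side: read the tiled row from column 11 down to 1 and exchange K with P (leave O, /).
Row 2 as worked: / P P K P K / P P K P
Counting 5 along the worked row gives P.

Result:
P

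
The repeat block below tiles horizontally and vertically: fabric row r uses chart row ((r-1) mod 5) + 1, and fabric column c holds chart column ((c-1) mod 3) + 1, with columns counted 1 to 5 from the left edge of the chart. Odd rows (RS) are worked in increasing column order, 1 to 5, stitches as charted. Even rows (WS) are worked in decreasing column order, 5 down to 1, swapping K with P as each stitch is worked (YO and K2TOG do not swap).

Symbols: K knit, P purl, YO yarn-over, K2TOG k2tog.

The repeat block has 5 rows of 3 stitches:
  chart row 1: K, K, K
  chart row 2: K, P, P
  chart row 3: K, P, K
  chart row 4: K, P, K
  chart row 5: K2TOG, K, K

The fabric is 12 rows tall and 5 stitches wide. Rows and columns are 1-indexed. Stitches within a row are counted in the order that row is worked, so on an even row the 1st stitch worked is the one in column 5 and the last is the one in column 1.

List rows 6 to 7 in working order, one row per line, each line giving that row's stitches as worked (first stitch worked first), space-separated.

== ROWS AS WORKED ==
P P P P P
K P P K P

Derivation:
Row 6: chart row 1, WS - tiled (columns 1-5): K K K K K; work from column 5 back to 1 with K<->P swapped.
Row 7: chart row 2, RS - tile across columns 1-5 and work as-is.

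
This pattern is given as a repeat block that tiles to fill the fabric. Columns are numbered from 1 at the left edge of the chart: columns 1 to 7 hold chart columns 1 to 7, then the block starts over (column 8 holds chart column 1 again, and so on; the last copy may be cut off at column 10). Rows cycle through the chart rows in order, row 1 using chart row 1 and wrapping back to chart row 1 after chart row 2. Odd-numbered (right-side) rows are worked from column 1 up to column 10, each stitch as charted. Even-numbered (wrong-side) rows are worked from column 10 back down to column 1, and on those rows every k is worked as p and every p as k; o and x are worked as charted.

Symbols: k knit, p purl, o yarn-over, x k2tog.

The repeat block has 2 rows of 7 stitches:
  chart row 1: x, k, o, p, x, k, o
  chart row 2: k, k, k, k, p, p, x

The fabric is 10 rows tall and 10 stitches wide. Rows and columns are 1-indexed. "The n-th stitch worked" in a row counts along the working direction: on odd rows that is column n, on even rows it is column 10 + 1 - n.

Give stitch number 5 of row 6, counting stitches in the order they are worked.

For row 6: chart row = ((6-1) mod 2) + 1 = 2; this is a WS (even) row.
Chart row 2 tiled across columns 1-10: k k k k p p x k k k
WS row: flip the tiled sequence (start at column 10) and apply k<->p; o and x stay.
Row 6 as worked: p p p x k k p p p p
Counting 5 along the worked row gives k.

== STITCH ==
k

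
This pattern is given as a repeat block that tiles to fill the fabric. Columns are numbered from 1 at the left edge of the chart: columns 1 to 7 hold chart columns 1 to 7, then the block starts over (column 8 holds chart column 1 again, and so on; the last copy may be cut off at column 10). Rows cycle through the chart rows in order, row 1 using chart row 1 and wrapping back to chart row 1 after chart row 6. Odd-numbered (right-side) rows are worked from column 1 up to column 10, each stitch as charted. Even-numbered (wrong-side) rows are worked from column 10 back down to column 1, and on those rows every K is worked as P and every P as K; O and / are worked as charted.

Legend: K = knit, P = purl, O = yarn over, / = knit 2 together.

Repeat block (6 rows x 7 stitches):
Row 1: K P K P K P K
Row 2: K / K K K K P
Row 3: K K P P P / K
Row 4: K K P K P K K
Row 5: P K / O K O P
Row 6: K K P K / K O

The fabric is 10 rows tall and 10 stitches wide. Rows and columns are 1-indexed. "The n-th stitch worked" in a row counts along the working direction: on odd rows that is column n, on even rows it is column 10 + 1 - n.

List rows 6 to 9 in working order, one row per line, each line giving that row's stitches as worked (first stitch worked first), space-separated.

Rows as worked:
K P P O P / P K P P
K P K P K P K K P K
P / P K P P P P / P
K K P P P / K K K P

Derivation:
Row 6: chart row 6, WS - tiled (columns 1-10): K K P K / K O K K P; work from column 10 back to 1 with K<->P swapped.
Row 7: chart row 1, RS - tile across columns 1-10 and work as-is.
Row 8: chart row 2, WS - tiled (columns 1-10): K / K K K K P K / K; work from column 10 back to 1 with K<->P swapped.
Row 9: chart row 3, RS - tile across columns 1-10 and work as-is.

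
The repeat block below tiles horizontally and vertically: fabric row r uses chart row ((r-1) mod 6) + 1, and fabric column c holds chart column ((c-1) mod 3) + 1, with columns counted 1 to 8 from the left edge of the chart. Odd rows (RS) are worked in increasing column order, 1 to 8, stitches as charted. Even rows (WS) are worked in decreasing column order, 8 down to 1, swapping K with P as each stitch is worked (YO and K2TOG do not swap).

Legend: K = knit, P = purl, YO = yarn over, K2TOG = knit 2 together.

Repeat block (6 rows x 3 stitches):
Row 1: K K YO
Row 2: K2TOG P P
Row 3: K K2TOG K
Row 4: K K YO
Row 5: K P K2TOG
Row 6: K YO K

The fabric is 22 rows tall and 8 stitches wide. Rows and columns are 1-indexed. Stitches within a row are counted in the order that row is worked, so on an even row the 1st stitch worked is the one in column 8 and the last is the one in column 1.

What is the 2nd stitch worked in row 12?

Row 12: (12-1) mod 6 = 5, so use chart row 6. Even row -> WS.
Chart row 6 tiled across columns 1-8: K YO K K YO K K YO
WS: work from column 8 back to column 1 (reverse the tiled row), swapping K<->P (YO and K2TOG unchanged).
Row 12 as worked: YO P P YO P P YO P
Counting 2 along the worked row gives P.

== STITCH ==
P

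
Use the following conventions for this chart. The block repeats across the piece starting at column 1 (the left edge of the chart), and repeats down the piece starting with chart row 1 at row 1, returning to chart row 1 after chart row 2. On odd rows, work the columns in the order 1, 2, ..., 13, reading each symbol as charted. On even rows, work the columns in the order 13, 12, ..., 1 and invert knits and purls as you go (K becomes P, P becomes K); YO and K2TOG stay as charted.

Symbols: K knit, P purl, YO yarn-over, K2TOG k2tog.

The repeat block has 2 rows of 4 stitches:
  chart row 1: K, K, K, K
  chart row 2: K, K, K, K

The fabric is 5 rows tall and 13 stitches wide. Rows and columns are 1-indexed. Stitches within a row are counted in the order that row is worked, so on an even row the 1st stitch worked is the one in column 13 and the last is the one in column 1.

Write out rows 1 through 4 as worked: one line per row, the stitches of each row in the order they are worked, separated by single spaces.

Row 1: chart row 1, RS - tile across columns 1-13 and work as-is.
Row 2: chart row 2, WS - tiled (columns 1-13): K K K K K K K K K K K K K; work from column 13 back to 1 with K<->P swapped.
Row 3: chart row 1, RS - tile across columns 1-13 and work as-is.
Row 4: chart row 2, WS - tiled (columns 1-13): K K K K K K K K K K K K K; work from column 13 back to 1 with K<->P swapped.

Result:
K K K K K K K K K K K K K
P P P P P P P P P P P P P
K K K K K K K K K K K K K
P P P P P P P P P P P P P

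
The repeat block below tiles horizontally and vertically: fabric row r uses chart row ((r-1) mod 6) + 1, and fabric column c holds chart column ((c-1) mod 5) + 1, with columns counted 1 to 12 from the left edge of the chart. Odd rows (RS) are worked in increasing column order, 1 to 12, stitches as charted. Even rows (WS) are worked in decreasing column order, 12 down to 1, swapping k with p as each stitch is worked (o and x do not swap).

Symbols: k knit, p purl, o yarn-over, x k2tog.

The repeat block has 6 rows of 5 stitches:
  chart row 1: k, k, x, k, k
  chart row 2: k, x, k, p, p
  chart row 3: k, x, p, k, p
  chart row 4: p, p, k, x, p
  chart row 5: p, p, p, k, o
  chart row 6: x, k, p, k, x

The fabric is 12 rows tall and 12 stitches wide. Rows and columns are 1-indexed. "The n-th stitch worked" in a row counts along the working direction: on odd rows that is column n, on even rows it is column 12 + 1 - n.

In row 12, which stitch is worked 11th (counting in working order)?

Row 12 uses chart row ((12-1) mod 6)+1 = 6. Row 12 is even, so WS.
Chart row 6 tiled across columns 1-12: x k p k x x k p k x x k
Wrong side: read the tiled row from column 12 down to 1 and exchange k with p (leave o, x).
Row 12 as worked: p x x p k p x x p k p x
Counting 11 along the worked row gives p.

== STITCH ==
p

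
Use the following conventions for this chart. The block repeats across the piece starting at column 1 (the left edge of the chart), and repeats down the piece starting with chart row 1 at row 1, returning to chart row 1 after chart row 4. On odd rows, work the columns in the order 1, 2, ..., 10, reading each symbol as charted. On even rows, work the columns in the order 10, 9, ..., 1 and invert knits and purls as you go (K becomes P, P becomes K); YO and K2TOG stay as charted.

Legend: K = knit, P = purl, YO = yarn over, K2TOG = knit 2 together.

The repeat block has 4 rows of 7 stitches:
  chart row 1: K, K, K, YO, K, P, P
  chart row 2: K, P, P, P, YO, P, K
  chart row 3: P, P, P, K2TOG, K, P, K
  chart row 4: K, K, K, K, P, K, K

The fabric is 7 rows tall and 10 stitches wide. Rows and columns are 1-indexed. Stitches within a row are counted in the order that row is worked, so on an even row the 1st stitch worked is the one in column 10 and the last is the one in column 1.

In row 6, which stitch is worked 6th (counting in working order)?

Row 6: (6-1) mod 4 = 1, so use chart row 2. Even row -> WS.
Chart row 2 tiled across columns 1-10: K P P P YO P K K P P
WS: work from column 10 back to column 1 (reverse the tiled row), swapping K<->P (YO and K2TOG unchanged).
Row 6 as worked: K K P P K YO K K K P
Stitch 6 in working order -> YO

Result:
YO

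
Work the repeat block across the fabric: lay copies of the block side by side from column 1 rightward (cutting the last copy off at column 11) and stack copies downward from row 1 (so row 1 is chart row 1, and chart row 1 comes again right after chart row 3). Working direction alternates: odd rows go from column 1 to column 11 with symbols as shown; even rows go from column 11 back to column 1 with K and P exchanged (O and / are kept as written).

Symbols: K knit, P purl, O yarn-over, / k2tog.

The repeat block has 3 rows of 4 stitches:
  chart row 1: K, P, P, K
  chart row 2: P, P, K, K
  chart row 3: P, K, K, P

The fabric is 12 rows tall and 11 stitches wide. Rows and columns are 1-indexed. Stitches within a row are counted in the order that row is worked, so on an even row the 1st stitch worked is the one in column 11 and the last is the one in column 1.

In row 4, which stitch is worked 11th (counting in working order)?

Row 4: (4-1) mod 3 = 0, so use chart row 1. Even row -> WS.
Chart row 1 tiled across columns 1-11: K P P K K P P K K P P
WS: work from column 11 back to column 1 (reverse the tiled row), swapping K<->P (O and / unchanged).
Row 4 as worked: K K P P K K P P K K P
Counting 11 along the worked row gives P.

Result:
P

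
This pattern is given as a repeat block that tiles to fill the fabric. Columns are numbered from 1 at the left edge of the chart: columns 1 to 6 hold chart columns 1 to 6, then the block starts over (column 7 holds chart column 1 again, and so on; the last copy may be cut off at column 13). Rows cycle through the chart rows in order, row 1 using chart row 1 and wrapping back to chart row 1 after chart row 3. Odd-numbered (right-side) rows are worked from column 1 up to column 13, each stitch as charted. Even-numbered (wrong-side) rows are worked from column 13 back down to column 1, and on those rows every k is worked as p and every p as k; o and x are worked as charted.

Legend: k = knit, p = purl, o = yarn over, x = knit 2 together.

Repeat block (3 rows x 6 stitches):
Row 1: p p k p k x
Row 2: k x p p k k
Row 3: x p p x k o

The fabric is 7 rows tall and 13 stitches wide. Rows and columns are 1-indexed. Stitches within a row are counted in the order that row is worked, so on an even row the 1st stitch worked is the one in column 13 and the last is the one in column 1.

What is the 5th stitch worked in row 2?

Stitch:
k

Derivation:
Row 2: (2-1) mod 3 = 1, so use chart row 2. Even row -> WS.
Chart row 2 tiled across columns 1-13: k x p p k k k x p p k k k
Wrong side: read the tiled row from column 13 down to 1 and exchange k with p (leave o, x).
Row 2 as worked: p p p k k x p p p k k x p
The 5th stitch worked is k.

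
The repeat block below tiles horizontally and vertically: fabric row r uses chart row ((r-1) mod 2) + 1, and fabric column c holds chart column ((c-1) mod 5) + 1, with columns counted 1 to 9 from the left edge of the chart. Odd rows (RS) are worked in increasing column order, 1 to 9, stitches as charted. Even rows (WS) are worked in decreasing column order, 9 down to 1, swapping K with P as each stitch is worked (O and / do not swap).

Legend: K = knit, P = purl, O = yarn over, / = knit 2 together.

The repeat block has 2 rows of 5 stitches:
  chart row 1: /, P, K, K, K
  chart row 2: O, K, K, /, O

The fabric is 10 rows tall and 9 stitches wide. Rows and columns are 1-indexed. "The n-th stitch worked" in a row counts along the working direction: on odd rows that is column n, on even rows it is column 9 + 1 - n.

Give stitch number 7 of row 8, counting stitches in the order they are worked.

== STITCH ==
P

Derivation:
Row 8 uses chart row ((8-1) mod 2)+1 = 2. Row 8 is even, so WS.
Chart row 2 tiled across columns 1-9: O K K / O O K K /
Wrong side: read the tiled row from column 9 down to 1 and exchange K with P (leave O, /).
Row 8 as worked: / P P O O / P P O
The 7th stitch worked is P.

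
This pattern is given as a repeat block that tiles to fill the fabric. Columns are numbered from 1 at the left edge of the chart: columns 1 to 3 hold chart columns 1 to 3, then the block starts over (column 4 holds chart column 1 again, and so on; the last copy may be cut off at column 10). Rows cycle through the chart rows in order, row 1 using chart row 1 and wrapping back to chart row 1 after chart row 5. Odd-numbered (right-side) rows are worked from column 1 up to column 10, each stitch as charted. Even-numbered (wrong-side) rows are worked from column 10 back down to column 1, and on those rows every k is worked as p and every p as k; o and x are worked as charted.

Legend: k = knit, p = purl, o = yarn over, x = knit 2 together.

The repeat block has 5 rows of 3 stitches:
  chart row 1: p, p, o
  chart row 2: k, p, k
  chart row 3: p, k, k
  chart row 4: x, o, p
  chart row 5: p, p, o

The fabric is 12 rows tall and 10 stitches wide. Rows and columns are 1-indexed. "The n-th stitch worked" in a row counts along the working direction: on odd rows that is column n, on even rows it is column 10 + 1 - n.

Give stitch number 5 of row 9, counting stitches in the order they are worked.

== STITCH ==
o

Derivation:
For row 9: chart row = ((9-1) mod 5) + 1 = 4; this is a RS (odd) row.
Chart row 4 tiled across columns 1-10: x o p x o p x o p x
RS row: no reversal, no swap; stitch n worked = column n.
Counting 5 along the worked row gives o.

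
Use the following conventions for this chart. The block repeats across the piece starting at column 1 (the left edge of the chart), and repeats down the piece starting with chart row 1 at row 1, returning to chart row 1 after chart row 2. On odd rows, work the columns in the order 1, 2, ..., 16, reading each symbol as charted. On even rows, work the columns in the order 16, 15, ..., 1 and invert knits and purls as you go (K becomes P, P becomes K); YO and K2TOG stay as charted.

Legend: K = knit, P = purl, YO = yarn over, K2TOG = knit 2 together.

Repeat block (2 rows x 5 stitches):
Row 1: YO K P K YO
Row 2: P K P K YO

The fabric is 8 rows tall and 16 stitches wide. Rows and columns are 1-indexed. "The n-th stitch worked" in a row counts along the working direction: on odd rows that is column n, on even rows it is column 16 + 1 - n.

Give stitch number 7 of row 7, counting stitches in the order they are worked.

Row 7 uses chart row ((7-1) mod 2)+1 = 1. Row 7 is odd, so RS.
Chart row 1 tiled across columns 1-16: YO K P K YO YO K P K YO YO K P K YO YO
RS row: no reversal, no swap; stitch n worked = column n.
The 7th stitch worked is K.

Stitch:
K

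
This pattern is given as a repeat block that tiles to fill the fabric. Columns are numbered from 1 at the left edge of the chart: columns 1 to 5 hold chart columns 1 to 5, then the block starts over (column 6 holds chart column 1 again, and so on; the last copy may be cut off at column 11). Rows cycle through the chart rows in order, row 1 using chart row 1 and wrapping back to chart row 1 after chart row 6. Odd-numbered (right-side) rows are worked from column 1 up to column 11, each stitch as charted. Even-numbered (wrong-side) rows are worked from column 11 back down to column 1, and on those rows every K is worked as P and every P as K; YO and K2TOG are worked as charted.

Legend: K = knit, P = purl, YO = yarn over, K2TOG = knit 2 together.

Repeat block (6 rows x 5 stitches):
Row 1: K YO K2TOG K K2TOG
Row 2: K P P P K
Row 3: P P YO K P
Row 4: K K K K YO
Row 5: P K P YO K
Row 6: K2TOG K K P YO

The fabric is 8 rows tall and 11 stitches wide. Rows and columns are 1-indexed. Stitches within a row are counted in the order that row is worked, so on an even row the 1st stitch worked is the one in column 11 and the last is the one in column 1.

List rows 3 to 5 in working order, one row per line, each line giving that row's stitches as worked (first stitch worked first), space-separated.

Result:
P P YO K P P P YO K P P
P YO P P P P YO P P P P
P K P YO K P K P YO K P

Derivation:
Row 3: chart row 3, RS - tile across columns 1-11 and work as-is.
Row 4: chart row 4, WS - tiled (columns 1-11): K K K K YO K K K K YO K; work from column 11 back to 1 with K<->P swapped.
Row 5: chart row 5, RS - tile across columns 1-11 and work as-is.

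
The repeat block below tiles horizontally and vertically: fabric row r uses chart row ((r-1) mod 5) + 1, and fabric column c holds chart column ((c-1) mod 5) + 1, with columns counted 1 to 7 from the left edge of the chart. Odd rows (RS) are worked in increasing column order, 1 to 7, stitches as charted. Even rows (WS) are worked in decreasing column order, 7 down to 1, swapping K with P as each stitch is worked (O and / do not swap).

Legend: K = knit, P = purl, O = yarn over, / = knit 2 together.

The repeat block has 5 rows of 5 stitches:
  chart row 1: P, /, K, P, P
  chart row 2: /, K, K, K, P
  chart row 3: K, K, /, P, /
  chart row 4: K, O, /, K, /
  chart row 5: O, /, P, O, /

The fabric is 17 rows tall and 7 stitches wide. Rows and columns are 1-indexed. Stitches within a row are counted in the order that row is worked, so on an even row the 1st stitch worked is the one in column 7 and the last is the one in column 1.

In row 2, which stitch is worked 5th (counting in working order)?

Row 2 uses chart row ((2-1) mod 5)+1 = 2. Row 2 is even, so WS.
Chart row 2 tiled across columns 1-7: / K K K P / K
Wrong side: read the tiled row from column 7 down to 1 and exchange K with P (leave O, /).
Row 2 as worked: P / K P P P /
The 5th stitch worked is P.

Result:
P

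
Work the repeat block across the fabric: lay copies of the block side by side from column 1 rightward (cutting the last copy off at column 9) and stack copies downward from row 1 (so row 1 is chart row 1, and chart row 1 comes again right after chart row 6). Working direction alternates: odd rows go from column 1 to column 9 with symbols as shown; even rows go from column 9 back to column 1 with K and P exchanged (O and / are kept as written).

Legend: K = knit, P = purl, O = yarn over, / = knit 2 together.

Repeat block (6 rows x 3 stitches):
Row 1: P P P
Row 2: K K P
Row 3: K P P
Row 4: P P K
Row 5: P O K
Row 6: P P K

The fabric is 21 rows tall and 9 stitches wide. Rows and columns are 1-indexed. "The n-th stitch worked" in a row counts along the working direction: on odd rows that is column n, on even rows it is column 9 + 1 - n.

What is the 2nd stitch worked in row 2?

Result:
P

Derivation:
For row 2: chart row = ((2-1) mod 6) + 1 = 2; this is a WS (even) row.
Chart row 2 tiled across columns 1-9: K K P K K P K K P
Wrong side: read the tiled row from column 9 down to 1 and exchange K with P (leave O, /).
Row 2 as worked: K P P K P P K P P
Stitch 2 in working order -> P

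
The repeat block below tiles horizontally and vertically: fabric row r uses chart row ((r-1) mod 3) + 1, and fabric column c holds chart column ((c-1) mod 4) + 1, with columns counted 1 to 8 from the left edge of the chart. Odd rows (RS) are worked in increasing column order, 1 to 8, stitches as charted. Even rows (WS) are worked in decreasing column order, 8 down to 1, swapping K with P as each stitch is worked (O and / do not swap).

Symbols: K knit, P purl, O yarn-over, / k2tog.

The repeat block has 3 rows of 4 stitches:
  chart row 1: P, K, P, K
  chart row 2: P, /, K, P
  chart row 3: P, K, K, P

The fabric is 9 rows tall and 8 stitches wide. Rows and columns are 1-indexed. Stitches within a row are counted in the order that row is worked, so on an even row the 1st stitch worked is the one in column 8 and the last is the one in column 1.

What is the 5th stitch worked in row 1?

Row 1: (1-1) mod 3 = 0, so use chart row 1. Odd row -> RS.
Chart row 1 tiled across columns 1-8: P K P K P K P K
RS row: no reversal, no swap; stitch n worked = column n.
The 5th stitch worked is P.

== STITCH ==
P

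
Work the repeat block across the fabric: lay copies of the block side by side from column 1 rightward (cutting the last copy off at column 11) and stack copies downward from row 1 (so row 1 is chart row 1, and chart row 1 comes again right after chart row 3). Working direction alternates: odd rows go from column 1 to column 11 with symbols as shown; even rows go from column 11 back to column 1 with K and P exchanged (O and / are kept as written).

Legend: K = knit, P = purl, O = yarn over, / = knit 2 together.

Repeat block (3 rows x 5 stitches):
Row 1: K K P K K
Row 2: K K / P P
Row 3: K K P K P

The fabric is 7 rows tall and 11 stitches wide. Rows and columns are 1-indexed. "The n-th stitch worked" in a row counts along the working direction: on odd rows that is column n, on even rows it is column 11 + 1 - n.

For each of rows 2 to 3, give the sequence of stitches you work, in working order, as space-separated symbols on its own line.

== ROWS AS WORKED ==
P K K / P P K K / P P
K K P K P K K P K P K

Derivation:
Row 2: chart row 2, WS - tiled (columns 1-11): K K / P P K K / P P K; work from column 11 back to 1 with K<->P swapped.
Row 3: chart row 3, RS - tile across columns 1-11 and work as-is.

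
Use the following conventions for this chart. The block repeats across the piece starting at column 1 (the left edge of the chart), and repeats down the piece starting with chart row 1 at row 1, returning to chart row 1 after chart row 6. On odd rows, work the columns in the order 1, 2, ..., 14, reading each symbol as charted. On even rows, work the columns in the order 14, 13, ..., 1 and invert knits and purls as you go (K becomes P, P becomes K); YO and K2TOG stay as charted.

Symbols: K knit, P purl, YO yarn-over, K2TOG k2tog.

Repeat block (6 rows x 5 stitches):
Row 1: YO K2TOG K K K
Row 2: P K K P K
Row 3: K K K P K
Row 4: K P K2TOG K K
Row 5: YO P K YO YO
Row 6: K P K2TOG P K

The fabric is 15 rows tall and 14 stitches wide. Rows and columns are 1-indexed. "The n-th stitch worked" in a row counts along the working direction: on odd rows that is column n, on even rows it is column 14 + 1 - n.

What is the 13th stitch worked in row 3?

== STITCH ==
K

Derivation:
Row 3: (3-1) mod 6 = 2, so use chart row 3. Odd row -> RS.
Chart row 3 tiled across columns 1-14: K K K P K K K K P K K K K P
RS row: no reversal, no swap; stitch n worked = column n.
Stitch 13 in working order -> K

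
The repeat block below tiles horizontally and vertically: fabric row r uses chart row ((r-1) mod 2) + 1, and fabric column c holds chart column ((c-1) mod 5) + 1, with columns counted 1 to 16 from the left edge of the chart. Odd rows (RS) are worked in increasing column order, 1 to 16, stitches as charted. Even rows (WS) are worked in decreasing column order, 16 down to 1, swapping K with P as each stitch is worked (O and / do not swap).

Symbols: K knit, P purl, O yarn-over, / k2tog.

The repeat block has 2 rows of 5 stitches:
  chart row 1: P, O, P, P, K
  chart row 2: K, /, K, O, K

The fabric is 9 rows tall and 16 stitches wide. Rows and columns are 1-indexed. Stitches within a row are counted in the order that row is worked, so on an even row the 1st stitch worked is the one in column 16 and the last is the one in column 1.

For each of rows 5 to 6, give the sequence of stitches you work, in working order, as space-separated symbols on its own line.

Rows as worked:
P O P P K P O P P K P O P P K P
P P O P / P P O P / P P O P / P

Derivation:
Row 5: chart row 1, RS - tile across columns 1-16 and work as-is.
Row 6: chart row 2, WS - tiled (columns 1-16): K / K O K K / K O K K / K O K K; work from column 16 back to 1 with K<->P swapped.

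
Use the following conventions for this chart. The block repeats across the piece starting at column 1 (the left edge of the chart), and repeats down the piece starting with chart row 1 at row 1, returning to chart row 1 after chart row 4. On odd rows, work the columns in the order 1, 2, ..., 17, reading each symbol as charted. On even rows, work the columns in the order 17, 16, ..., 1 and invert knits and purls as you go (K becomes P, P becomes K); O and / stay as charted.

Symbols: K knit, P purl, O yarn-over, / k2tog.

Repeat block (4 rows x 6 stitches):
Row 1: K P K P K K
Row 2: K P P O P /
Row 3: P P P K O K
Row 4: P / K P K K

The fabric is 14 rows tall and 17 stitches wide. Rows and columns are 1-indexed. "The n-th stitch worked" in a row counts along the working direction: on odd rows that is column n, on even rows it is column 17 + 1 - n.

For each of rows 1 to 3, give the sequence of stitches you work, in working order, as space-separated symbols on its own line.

Row 1: chart row 1, RS - tile across columns 1-17 and work as-is.
Row 2: chart row 2, WS - tiled (columns 1-17): K P P O P / K P P O P / K P P O P; work from column 17 back to 1 with K<->P swapped.
Row 3: chart row 3, RS - tile across columns 1-17 and work as-is.

Rows as worked:
K P K P K K K P K P K K K P K P K
K O K K P / K O K K P / K O K K P
P P P K O K P P P K O K P P P K O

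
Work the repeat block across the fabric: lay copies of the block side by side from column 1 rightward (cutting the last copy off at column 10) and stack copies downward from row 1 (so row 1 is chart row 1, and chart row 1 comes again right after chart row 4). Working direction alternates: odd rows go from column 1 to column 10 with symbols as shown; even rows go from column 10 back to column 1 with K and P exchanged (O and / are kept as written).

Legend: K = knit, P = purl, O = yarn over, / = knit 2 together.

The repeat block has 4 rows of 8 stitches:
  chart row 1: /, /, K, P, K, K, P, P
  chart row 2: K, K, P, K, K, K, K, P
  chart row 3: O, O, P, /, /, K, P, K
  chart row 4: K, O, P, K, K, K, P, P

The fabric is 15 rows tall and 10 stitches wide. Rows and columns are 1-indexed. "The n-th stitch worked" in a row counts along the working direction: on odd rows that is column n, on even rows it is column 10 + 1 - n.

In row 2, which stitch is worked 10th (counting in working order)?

Row 2: (2-1) mod 4 = 1, so use chart row 2. Even row -> WS.
Chart row 2 tiled across columns 1-10: K K P K K K K P K K
WS row: flip the tiled sequence (start at column 10) and apply K<->P; O and / stay.
Row 2 as worked: P P K P P P P K P P
The 10th stitch worked is P.

== STITCH ==
P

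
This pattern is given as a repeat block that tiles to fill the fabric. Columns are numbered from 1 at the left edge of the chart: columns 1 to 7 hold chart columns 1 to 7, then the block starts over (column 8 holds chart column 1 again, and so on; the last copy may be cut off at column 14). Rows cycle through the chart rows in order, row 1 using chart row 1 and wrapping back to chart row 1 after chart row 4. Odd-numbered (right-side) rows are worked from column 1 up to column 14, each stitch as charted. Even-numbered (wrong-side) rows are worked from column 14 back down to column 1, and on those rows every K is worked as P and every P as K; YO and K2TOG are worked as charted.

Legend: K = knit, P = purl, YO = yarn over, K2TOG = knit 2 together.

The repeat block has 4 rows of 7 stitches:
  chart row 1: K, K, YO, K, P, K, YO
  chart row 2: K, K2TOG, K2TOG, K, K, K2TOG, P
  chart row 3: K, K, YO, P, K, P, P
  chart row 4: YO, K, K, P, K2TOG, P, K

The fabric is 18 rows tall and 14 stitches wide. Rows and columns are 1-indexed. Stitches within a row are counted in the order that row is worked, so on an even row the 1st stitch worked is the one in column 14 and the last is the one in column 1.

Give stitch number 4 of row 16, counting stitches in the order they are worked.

For row 16: chart row = ((16-1) mod 4) + 1 = 4; this is a WS (even) row.
Chart row 4 tiled across columns 1-14: YO K K P K2TOG P K YO K K P K2TOG P K
WS: work from column 14 back to column 1 (reverse the tiled row), swapping K<->P (YO and K2TOG unchanged).
Row 16 as worked: P K K2TOG K P P YO P K K2TOG K P P YO
The 4th stitch worked is K.

== STITCH ==
K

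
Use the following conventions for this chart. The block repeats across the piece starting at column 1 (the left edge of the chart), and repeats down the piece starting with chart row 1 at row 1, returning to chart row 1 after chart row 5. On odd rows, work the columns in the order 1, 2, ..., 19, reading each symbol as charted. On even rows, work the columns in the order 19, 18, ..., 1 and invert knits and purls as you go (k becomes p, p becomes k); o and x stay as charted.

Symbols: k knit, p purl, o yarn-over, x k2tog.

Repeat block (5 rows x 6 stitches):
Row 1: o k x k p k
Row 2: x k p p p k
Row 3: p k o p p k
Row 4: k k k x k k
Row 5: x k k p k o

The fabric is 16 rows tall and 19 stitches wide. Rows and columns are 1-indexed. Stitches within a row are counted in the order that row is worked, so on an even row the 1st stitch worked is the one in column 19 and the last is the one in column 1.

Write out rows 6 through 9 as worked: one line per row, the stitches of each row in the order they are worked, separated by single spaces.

Rows as worked:
o p k p x p o p k p x p o p k p x p o
x k p p p k x k p p p k x k p p p k x
k p k k o p k p k k o p k p k k o p k
k k k x k k k k k x k k k k k x k k k

Derivation:
Row 6: chart row 1, WS - tiled (columns 1-19): o k x k p k o k x k p k o k x k p k o; work from column 19 back to 1 with k<->p swapped.
Row 7: chart row 2, RS - tile across columns 1-19 and work as-is.
Row 8: chart row 3, WS - tiled (columns 1-19): p k o p p k p k o p p k p k o p p k p; work from column 19 back to 1 with k<->p swapped.
Row 9: chart row 4, RS - tile across columns 1-19 and work as-is.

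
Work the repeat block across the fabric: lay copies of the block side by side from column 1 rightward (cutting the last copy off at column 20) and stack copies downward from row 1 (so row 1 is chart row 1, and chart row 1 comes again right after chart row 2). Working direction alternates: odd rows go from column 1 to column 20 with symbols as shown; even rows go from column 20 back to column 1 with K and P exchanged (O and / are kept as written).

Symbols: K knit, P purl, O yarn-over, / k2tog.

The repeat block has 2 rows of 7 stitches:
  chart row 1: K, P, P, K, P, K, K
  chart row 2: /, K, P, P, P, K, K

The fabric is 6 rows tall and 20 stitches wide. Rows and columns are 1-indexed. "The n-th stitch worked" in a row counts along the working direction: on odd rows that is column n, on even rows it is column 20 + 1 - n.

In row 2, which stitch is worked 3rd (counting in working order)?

Row 2 uses chart row ((2-1) mod 2)+1 = 2. Row 2 is even, so WS.
Chart row 2 tiled across columns 1-20: / K P P P K K / K P P P K K / K P P P K
Wrong side: read the tiled row from column 20 down to 1 and exchange K with P (leave O, /).
Row 2 as worked: P K K K P / P P K K K P / P P K K K P /
Stitch 3 in working order -> K

Result:
K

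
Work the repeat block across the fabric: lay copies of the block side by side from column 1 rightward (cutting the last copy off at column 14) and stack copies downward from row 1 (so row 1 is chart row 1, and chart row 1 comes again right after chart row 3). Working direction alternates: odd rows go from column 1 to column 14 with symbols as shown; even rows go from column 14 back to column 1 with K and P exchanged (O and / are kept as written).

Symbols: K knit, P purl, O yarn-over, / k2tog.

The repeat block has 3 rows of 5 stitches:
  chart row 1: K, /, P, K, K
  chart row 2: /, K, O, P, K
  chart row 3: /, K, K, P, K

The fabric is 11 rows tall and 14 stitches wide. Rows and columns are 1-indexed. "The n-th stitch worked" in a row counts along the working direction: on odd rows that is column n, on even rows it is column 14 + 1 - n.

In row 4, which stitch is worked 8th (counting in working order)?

For row 4: chart row = ((4-1) mod 3) + 1 = 1; this is a WS (even) row.
Chart row 1 tiled across columns 1-14: K / P K K K / P K K K / P K
Wrong side: read the tiled row from column 14 down to 1 and exchange K with P (leave O, /).
Row 4 as worked: P K / P P P K / P P P K / P
The 8th stitch worked is /.

Result:
/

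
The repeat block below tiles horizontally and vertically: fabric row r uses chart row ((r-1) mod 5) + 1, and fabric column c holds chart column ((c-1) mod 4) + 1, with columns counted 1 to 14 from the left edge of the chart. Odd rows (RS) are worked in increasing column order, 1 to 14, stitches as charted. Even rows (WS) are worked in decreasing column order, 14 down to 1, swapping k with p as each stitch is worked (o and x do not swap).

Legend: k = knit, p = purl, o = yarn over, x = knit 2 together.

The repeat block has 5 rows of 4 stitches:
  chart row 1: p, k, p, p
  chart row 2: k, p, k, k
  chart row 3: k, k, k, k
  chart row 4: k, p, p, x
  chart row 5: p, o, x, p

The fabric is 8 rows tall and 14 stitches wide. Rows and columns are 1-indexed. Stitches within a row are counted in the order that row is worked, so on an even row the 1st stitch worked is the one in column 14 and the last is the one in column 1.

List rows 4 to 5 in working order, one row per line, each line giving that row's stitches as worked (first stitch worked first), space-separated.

Row 4: chart row 4, WS - tiled (columns 1-14): k p p x k p p x k p p x k p; work from column 14 back to 1 with k<->p swapped.
Row 5: chart row 5, RS - tile across columns 1-14 and work as-is.

Result:
k p x k k p x k k p x k k p
p o x p p o x p p o x p p o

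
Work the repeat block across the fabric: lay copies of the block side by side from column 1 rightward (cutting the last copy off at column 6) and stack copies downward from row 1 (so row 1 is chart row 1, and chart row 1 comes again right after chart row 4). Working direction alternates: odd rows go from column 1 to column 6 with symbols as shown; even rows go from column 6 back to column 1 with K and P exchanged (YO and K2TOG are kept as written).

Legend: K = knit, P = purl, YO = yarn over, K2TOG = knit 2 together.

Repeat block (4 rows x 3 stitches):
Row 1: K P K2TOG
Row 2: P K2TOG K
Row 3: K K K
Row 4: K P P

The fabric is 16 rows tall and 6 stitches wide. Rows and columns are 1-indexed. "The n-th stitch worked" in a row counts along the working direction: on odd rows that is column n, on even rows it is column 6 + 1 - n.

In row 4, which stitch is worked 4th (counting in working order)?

Row 4: (4-1) mod 4 = 3, so use chart row 4. Even row -> WS.
Chart row 4 tiled across columns 1-6: K P P K P P
WS: work from column 6 back to column 1 (reverse the tiled row), swapping K<->P (YO and K2TOG unchanged).
Row 4 as worked: K K P K K P
The 4th stitch worked is K.

Stitch:
K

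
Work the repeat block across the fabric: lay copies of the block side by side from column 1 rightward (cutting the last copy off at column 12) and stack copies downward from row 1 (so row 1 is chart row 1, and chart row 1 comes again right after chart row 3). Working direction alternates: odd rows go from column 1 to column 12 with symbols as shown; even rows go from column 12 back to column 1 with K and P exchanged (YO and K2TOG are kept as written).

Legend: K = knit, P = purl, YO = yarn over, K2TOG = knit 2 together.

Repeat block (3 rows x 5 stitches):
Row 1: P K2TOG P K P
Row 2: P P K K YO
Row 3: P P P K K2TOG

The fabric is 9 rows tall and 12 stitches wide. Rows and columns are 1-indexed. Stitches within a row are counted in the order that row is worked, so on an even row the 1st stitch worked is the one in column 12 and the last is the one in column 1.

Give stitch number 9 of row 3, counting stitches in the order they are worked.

== STITCH ==
K

Derivation:
For row 3: chart row = ((3-1) mod 3) + 1 = 3; this is a RS (odd) row.
Chart row 3 tiled across columns 1-12: P P P K K2TOG P P P K K2TOG P P
Right side: take the tiled row as-is (worked left to right from column 1).
Stitch 9 in working order -> K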